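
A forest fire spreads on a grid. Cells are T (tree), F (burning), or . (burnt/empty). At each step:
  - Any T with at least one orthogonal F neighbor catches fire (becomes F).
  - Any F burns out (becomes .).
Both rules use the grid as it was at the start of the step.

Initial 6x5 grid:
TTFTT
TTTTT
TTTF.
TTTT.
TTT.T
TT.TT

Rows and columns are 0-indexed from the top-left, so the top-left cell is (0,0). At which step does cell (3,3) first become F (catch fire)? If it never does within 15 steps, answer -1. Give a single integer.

Step 1: cell (3,3)='F' (+6 fires, +2 burnt)
  -> target ignites at step 1
Step 2: cell (3,3)='.' (+6 fires, +6 burnt)
Step 3: cell (3,3)='.' (+4 fires, +6 burnt)
Step 4: cell (3,3)='.' (+2 fires, +4 burnt)
Step 5: cell (3,3)='.' (+2 fires, +2 burnt)
Step 6: cell (3,3)='.' (+1 fires, +2 burnt)
Step 7: cell (3,3)='.' (+0 fires, +1 burnt)
  fire out at step 7

1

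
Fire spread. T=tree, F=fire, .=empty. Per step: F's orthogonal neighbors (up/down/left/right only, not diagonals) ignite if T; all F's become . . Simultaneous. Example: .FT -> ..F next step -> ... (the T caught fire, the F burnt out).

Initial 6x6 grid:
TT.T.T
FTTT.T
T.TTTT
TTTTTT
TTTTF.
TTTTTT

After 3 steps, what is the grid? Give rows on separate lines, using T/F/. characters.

Step 1: 6 trees catch fire, 2 burn out
  FT.T.T
  .FTT.T
  F.TTTT
  TTTTFT
  TTTF..
  TTTTFT
Step 2: 9 trees catch fire, 6 burn out
  .F.T.T
  ..FT.T
  ..TTFT
  FTTF.F
  TTF...
  TTTF.F
Step 3: 9 trees catch fire, 9 burn out
  ...T.T
  ...F.T
  ..FF.F
  .FF...
  FF....
  TTF...

...T.T
...F.T
..FF.F
.FF...
FF....
TTF...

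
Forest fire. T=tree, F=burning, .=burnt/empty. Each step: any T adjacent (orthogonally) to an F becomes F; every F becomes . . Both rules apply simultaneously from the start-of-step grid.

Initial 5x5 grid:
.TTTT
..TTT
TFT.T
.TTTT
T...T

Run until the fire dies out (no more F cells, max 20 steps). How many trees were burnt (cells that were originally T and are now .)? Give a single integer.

Step 1: +3 fires, +1 burnt (F count now 3)
Step 2: +2 fires, +3 burnt (F count now 2)
Step 3: +3 fires, +2 burnt (F count now 3)
Step 4: +4 fires, +3 burnt (F count now 4)
Step 5: +3 fires, +4 burnt (F count now 3)
Step 6: +0 fires, +3 burnt (F count now 0)
Fire out after step 6
Initially T: 16, now '.': 24
Total burnt (originally-T cells now '.'): 15

Answer: 15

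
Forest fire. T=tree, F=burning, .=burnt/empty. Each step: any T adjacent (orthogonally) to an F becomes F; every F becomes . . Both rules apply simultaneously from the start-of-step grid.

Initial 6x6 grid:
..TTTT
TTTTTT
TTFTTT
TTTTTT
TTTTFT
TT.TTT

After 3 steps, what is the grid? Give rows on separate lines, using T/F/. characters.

Step 1: 8 trees catch fire, 2 burn out
  ..TTTT
  TTFTTT
  TF.FTT
  TTFTFT
  TTTF.F
  TT.TFT
Step 2: 11 trees catch fire, 8 burn out
  ..FTTT
  TF.FTT
  F...FT
  TF.F.F
  TTF...
  TT.F.F
Step 3: 6 trees catch fire, 11 burn out
  ...FTT
  F...FT
  .....F
  F.....
  TF....
  TT....

...FTT
F...FT
.....F
F.....
TF....
TT....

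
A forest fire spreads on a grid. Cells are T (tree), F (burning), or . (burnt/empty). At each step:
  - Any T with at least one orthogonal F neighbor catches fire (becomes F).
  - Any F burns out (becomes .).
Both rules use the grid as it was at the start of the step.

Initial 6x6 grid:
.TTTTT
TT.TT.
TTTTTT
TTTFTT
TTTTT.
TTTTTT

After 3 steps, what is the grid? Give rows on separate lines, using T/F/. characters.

Step 1: 4 trees catch fire, 1 burn out
  .TTTTT
  TT.TT.
  TTTFTT
  TTF.FT
  TTTFT.
  TTTTTT
Step 2: 8 trees catch fire, 4 burn out
  .TTTTT
  TT.FT.
  TTF.FT
  TF...F
  TTF.F.
  TTTFTT
Step 3: 8 trees catch fire, 8 burn out
  .TTFTT
  TT..F.
  TF...F
  F.....
  TF....
  TTF.FT

.TTFTT
TT..F.
TF...F
F.....
TF....
TTF.FT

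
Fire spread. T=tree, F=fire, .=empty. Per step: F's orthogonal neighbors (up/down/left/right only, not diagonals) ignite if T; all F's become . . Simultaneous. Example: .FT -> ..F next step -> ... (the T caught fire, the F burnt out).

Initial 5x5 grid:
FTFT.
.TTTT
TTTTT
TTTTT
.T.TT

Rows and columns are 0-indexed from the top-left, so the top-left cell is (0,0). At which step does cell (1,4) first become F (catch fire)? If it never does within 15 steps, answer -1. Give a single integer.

Step 1: cell (1,4)='T' (+3 fires, +2 burnt)
Step 2: cell (1,4)='T' (+3 fires, +3 burnt)
Step 3: cell (1,4)='F' (+4 fires, +3 burnt)
  -> target ignites at step 3
Step 4: cell (1,4)='.' (+4 fires, +4 burnt)
Step 5: cell (1,4)='.' (+4 fires, +4 burnt)
Step 6: cell (1,4)='.' (+1 fires, +4 burnt)
Step 7: cell (1,4)='.' (+0 fires, +1 burnt)
  fire out at step 7

3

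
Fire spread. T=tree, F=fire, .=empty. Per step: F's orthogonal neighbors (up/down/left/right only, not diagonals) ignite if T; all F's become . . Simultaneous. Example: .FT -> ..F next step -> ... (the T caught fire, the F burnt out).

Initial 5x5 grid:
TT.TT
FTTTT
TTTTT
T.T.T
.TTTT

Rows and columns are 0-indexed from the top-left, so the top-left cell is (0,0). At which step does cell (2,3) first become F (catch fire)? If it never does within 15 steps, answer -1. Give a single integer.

Step 1: cell (2,3)='T' (+3 fires, +1 burnt)
Step 2: cell (2,3)='T' (+4 fires, +3 burnt)
Step 3: cell (2,3)='T' (+2 fires, +4 burnt)
Step 4: cell (2,3)='F' (+4 fires, +2 burnt)
  -> target ignites at step 4
Step 5: cell (2,3)='.' (+3 fires, +4 burnt)
Step 6: cell (2,3)='.' (+3 fires, +3 burnt)
Step 7: cell (2,3)='.' (+1 fires, +3 burnt)
Step 8: cell (2,3)='.' (+0 fires, +1 burnt)
  fire out at step 8

4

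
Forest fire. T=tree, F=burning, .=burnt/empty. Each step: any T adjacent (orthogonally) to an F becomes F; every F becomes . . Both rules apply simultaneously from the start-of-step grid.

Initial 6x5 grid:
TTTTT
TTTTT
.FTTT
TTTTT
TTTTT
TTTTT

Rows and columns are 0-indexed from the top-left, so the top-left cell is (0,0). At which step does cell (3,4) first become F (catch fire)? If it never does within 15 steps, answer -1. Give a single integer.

Step 1: cell (3,4)='T' (+3 fires, +1 burnt)
Step 2: cell (3,4)='T' (+7 fires, +3 burnt)
Step 3: cell (3,4)='T' (+8 fires, +7 burnt)
Step 4: cell (3,4)='F' (+6 fires, +8 burnt)
  -> target ignites at step 4
Step 5: cell (3,4)='.' (+3 fires, +6 burnt)
Step 6: cell (3,4)='.' (+1 fires, +3 burnt)
Step 7: cell (3,4)='.' (+0 fires, +1 burnt)
  fire out at step 7

4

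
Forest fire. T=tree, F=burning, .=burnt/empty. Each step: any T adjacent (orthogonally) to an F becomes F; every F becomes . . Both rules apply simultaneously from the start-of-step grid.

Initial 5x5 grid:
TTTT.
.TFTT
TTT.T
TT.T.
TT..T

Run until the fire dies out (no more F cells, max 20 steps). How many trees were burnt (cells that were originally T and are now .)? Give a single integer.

Answer: 15

Derivation:
Step 1: +4 fires, +1 burnt (F count now 4)
Step 2: +4 fires, +4 burnt (F count now 4)
Step 3: +4 fires, +4 burnt (F count now 4)
Step 4: +2 fires, +4 burnt (F count now 2)
Step 5: +1 fires, +2 burnt (F count now 1)
Step 6: +0 fires, +1 burnt (F count now 0)
Fire out after step 6
Initially T: 17, now '.': 23
Total burnt (originally-T cells now '.'): 15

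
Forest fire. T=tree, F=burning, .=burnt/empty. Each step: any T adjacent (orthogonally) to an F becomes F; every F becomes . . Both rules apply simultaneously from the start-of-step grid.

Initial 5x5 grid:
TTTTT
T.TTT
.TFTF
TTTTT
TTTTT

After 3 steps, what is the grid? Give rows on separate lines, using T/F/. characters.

Step 1: 6 trees catch fire, 2 burn out
  TTTTT
  T.FTF
  .F.F.
  TTFTF
  TTTTT
Step 2: 7 trees catch fire, 6 burn out
  TTFTF
  T..F.
  .....
  TF.F.
  TTFTF
Step 3: 5 trees catch fire, 7 burn out
  TF.F.
  T....
  .....
  F....
  TF.F.

TF.F.
T....
.....
F....
TF.F.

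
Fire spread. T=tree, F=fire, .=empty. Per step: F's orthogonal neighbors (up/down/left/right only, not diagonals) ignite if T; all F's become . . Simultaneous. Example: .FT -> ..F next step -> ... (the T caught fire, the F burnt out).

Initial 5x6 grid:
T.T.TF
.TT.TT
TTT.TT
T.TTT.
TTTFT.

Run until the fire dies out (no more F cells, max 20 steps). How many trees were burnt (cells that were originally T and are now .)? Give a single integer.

Answer: 19

Derivation:
Step 1: +5 fires, +2 burnt (F count now 5)
Step 2: +5 fires, +5 burnt (F count now 5)
Step 3: +3 fires, +5 burnt (F count now 3)
Step 4: +3 fires, +3 burnt (F count now 3)
Step 5: +3 fires, +3 burnt (F count now 3)
Step 6: +0 fires, +3 burnt (F count now 0)
Fire out after step 6
Initially T: 20, now '.': 29
Total burnt (originally-T cells now '.'): 19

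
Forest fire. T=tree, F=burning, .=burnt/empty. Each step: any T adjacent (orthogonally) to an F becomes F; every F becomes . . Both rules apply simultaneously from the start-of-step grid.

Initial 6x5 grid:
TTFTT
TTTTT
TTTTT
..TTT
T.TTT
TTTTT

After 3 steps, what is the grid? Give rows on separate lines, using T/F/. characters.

Step 1: 3 trees catch fire, 1 burn out
  TF.FT
  TTFTT
  TTTTT
  ..TTT
  T.TTT
  TTTTT
Step 2: 5 trees catch fire, 3 burn out
  F...F
  TF.FT
  TTFTT
  ..TTT
  T.TTT
  TTTTT
Step 3: 5 trees catch fire, 5 burn out
  .....
  F...F
  TF.FT
  ..FTT
  T.TTT
  TTTTT

.....
F...F
TF.FT
..FTT
T.TTT
TTTTT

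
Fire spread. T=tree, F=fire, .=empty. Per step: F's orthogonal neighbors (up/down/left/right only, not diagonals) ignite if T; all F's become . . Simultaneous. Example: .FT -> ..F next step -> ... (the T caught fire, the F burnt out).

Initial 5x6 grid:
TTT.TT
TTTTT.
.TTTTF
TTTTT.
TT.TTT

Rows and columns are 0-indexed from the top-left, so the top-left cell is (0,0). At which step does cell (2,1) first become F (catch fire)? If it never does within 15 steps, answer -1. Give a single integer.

Step 1: cell (2,1)='T' (+1 fires, +1 burnt)
Step 2: cell (2,1)='T' (+3 fires, +1 burnt)
Step 3: cell (2,1)='T' (+5 fires, +3 burnt)
Step 4: cell (2,1)='F' (+6 fires, +5 burnt)
  -> target ignites at step 4
Step 5: cell (2,1)='.' (+3 fires, +6 burnt)
Step 6: cell (2,1)='.' (+4 fires, +3 burnt)
Step 7: cell (2,1)='.' (+2 fires, +4 burnt)
Step 8: cell (2,1)='.' (+0 fires, +2 burnt)
  fire out at step 8

4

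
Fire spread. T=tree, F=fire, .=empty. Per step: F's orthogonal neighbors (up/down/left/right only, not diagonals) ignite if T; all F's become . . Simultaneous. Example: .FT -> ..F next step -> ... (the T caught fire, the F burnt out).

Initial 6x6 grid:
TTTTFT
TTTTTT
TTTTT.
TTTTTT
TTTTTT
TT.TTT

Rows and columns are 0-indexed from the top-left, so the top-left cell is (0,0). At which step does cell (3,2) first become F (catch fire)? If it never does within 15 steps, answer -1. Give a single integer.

Step 1: cell (3,2)='T' (+3 fires, +1 burnt)
Step 2: cell (3,2)='T' (+4 fires, +3 burnt)
Step 3: cell (3,2)='T' (+4 fires, +4 burnt)
Step 4: cell (3,2)='T' (+6 fires, +4 burnt)
Step 5: cell (3,2)='F' (+6 fires, +6 burnt)
  -> target ignites at step 5
Step 6: cell (3,2)='.' (+5 fires, +6 burnt)
Step 7: cell (3,2)='.' (+2 fires, +5 burnt)
Step 8: cell (3,2)='.' (+2 fires, +2 burnt)
Step 9: cell (3,2)='.' (+1 fires, +2 burnt)
Step 10: cell (3,2)='.' (+0 fires, +1 burnt)
  fire out at step 10

5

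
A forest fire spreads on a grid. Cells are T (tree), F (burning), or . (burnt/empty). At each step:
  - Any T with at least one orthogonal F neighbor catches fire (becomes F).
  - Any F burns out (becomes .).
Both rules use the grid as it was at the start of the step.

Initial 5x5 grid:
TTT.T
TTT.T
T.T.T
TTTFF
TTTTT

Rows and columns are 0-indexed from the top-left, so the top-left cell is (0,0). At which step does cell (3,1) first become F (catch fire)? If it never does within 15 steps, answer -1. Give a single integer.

Step 1: cell (3,1)='T' (+4 fires, +2 burnt)
Step 2: cell (3,1)='F' (+4 fires, +4 burnt)
  -> target ignites at step 2
Step 3: cell (3,1)='.' (+4 fires, +4 burnt)
Step 4: cell (3,1)='.' (+4 fires, +4 burnt)
Step 5: cell (3,1)='.' (+2 fires, +4 burnt)
Step 6: cell (3,1)='.' (+1 fires, +2 burnt)
Step 7: cell (3,1)='.' (+0 fires, +1 burnt)
  fire out at step 7

2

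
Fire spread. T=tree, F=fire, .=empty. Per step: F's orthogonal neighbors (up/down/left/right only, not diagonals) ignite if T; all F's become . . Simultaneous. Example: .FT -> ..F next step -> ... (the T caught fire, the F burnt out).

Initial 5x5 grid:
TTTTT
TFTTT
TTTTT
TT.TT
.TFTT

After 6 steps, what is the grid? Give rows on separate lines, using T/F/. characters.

Step 1: 6 trees catch fire, 2 burn out
  TFTTT
  F.FTT
  TFTTT
  TT.TT
  .F.FT
Step 2: 8 trees catch fire, 6 burn out
  F.FTT
  ...FT
  F.FTT
  TF.FT
  ....F
Step 3: 5 trees catch fire, 8 burn out
  ...FT
  ....F
  ...FT
  F...F
  .....
Step 4: 2 trees catch fire, 5 burn out
  ....F
  .....
  ....F
  .....
  .....
Step 5: 0 trees catch fire, 2 burn out
  .....
  .....
  .....
  .....
  .....
Step 6: 0 trees catch fire, 0 burn out
  .....
  .....
  .....
  .....
  .....

.....
.....
.....
.....
.....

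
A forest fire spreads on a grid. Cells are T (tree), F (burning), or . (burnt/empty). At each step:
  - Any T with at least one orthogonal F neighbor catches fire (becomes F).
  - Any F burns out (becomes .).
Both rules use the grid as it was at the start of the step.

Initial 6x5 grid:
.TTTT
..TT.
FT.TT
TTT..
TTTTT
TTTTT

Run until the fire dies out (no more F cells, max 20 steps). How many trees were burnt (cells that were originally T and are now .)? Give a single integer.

Answer: 14

Derivation:
Step 1: +2 fires, +1 burnt (F count now 2)
Step 2: +2 fires, +2 burnt (F count now 2)
Step 3: +3 fires, +2 burnt (F count now 3)
Step 4: +2 fires, +3 burnt (F count now 2)
Step 5: +2 fires, +2 burnt (F count now 2)
Step 6: +2 fires, +2 burnt (F count now 2)
Step 7: +1 fires, +2 burnt (F count now 1)
Step 8: +0 fires, +1 burnt (F count now 0)
Fire out after step 8
Initially T: 22, now '.': 22
Total burnt (originally-T cells now '.'): 14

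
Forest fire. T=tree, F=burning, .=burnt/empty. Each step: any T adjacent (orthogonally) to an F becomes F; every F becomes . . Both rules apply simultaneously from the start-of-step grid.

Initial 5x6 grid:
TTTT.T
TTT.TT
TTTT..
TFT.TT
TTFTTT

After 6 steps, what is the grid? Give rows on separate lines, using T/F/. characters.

Step 1: 5 trees catch fire, 2 burn out
  TTTT.T
  TTT.TT
  TFTT..
  F.F.TT
  TF.FTT
Step 2: 5 trees catch fire, 5 burn out
  TTTT.T
  TFT.TT
  F.FT..
  ....TT
  F...FT
Step 3: 6 trees catch fire, 5 burn out
  TFTT.T
  F.F.TT
  ...F..
  ....FT
  .....F
Step 4: 3 trees catch fire, 6 burn out
  F.FT.T
  ....TT
  ......
  .....F
  ......
Step 5: 1 trees catch fire, 3 burn out
  ...F.T
  ....TT
  ......
  ......
  ......
Step 6: 0 trees catch fire, 1 burn out
  .....T
  ....TT
  ......
  ......
  ......

.....T
....TT
......
......
......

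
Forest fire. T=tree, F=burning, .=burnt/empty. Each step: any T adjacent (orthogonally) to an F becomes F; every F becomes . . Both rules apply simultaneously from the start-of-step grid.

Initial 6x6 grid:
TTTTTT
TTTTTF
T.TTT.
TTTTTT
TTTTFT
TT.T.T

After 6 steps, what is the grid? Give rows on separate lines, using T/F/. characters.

Step 1: 5 trees catch fire, 2 burn out
  TTTTTF
  TTTTF.
  T.TTT.
  TTTTFT
  TTTF.F
  TT.T.T
Step 2: 8 trees catch fire, 5 burn out
  TTTTF.
  TTTF..
  T.TTF.
  TTTF.F
  TTF...
  TT.F.F
Step 3: 5 trees catch fire, 8 burn out
  TTTF..
  TTF...
  T.TF..
  TTF...
  TF....
  TT....
Step 4: 6 trees catch fire, 5 burn out
  TTF...
  TF....
  T.F...
  TF....
  F.....
  TF....
Step 5: 4 trees catch fire, 6 burn out
  TF....
  F.....
  T.....
  F.....
  ......
  F.....
Step 6: 2 trees catch fire, 4 burn out
  F.....
  ......
  F.....
  ......
  ......
  ......

F.....
......
F.....
......
......
......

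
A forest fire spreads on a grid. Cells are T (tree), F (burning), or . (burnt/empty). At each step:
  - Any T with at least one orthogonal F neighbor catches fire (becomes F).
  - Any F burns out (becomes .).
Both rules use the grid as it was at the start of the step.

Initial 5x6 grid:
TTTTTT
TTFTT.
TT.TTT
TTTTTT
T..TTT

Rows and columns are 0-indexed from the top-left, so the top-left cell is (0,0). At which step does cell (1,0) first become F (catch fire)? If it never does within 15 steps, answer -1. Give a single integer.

Step 1: cell (1,0)='T' (+3 fires, +1 burnt)
Step 2: cell (1,0)='F' (+6 fires, +3 burnt)
  -> target ignites at step 2
Step 3: cell (1,0)='.' (+6 fires, +6 burnt)
Step 4: cell (1,0)='.' (+6 fires, +6 burnt)
Step 5: cell (1,0)='.' (+3 fires, +6 burnt)
Step 6: cell (1,0)='.' (+1 fires, +3 burnt)
Step 7: cell (1,0)='.' (+0 fires, +1 burnt)
  fire out at step 7

2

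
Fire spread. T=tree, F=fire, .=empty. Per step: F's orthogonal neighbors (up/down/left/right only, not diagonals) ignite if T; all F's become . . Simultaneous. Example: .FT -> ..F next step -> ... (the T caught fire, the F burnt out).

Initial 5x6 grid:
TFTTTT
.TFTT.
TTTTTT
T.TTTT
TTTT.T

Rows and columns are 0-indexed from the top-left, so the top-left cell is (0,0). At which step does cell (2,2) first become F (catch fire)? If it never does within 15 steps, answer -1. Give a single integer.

Step 1: cell (2,2)='F' (+5 fires, +2 burnt)
  -> target ignites at step 1
Step 2: cell (2,2)='.' (+5 fires, +5 burnt)
Step 3: cell (2,2)='.' (+5 fires, +5 burnt)
Step 4: cell (2,2)='.' (+6 fires, +5 burnt)
Step 5: cell (2,2)='.' (+2 fires, +6 burnt)
Step 6: cell (2,2)='.' (+1 fires, +2 burnt)
Step 7: cell (2,2)='.' (+0 fires, +1 burnt)
  fire out at step 7

1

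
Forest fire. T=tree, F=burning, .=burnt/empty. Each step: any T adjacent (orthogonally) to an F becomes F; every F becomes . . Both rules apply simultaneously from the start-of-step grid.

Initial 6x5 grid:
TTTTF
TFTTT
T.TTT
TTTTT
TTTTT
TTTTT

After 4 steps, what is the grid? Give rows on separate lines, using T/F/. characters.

Step 1: 5 trees catch fire, 2 burn out
  TFTF.
  F.FTF
  T.TTT
  TTTTT
  TTTTT
  TTTTT
Step 2: 6 trees catch fire, 5 burn out
  F.F..
  ...F.
  F.FTF
  TTTTT
  TTTTT
  TTTTT
Step 3: 4 trees catch fire, 6 burn out
  .....
  .....
  ...F.
  FTFTF
  TTTTT
  TTTTT
Step 4: 5 trees catch fire, 4 burn out
  .....
  .....
  .....
  .F.F.
  FTFTF
  TTTTT

.....
.....
.....
.F.F.
FTFTF
TTTTT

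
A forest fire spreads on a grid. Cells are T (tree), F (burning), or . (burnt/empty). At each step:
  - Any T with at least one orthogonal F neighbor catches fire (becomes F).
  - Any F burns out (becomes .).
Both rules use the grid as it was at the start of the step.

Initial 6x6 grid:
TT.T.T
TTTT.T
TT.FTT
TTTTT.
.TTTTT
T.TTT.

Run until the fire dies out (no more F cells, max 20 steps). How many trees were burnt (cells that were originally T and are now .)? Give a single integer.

Step 1: +3 fires, +1 burnt (F count now 3)
Step 2: +6 fires, +3 burnt (F count now 6)
Step 3: +6 fires, +6 burnt (F count now 6)
Step 4: +9 fires, +6 burnt (F count now 9)
Step 5: +2 fires, +9 burnt (F count now 2)
Step 6: +0 fires, +2 burnt (F count now 0)
Fire out after step 6
Initially T: 27, now '.': 35
Total burnt (originally-T cells now '.'): 26

Answer: 26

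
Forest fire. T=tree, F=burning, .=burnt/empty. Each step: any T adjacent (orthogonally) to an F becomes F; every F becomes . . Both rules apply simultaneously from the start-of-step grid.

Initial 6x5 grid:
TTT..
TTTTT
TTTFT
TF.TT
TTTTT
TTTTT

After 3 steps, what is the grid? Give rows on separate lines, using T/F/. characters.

Step 1: 7 trees catch fire, 2 burn out
  TTT..
  TTTFT
  TFF.F
  F..FT
  TFTTT
  TTTTT
Step 2: 9 trees catch fire, 7 burn out
  TTT..
  TFF.F
  F....
  ....F
  F.FFT
  TFTTT
Step 3: 7 trees catch fire, 9 burn out
  TFF..
  F....
  .....
  .....
  ....F
  F.FFT

TFF..
F....
.....
.....
....F
F.FFT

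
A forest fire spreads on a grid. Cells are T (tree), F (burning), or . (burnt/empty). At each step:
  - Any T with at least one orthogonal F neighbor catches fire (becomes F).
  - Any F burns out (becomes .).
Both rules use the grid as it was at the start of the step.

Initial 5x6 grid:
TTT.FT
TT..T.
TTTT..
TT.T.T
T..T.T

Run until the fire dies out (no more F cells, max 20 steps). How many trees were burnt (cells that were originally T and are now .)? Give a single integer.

Answer: 2

Derivation:
Step 1: +2 fires, +1 burnt (F count now 2)
Step 2: +0 fires, +2 burnt (F count now 0)
Fire out after step 2
Initially T: 18, now '.': 14
Total burnt (originally-T cells now '.'): 2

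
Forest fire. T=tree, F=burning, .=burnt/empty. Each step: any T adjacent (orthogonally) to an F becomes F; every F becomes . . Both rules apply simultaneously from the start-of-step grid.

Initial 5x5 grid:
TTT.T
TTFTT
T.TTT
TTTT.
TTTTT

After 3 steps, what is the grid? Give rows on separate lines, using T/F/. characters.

Step 1: 4 trees catch fire, 1 burn out
  TTF.T
  TF.FT
  T.FTT
  TTTT.
  TTTTT
Step 2: 5 trees catch fire, 4 burn out
  TF..T
  F...F
  T..FT
  TTFT.
  TTTTT
Step 3: 7 trees catch fire, 5 burn out
  F...F
  .....
  F...F
  TF.F.
  TTFTT

F...F
.....
F...F
TF.F.
TTFTT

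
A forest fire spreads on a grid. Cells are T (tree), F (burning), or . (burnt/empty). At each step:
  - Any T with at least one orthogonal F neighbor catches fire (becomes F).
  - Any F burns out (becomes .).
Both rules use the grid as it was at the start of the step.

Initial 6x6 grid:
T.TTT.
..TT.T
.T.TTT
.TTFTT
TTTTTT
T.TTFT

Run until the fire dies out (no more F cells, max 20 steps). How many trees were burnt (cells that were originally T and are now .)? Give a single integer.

Answer: 24

Derivation:
Step 1: +7 fires, +2 burnt (F count now 7)
Step 2: +7 fires, +7 burnt (F count now 7)
Step 3: +5 fires, +7 burnt (F count now 5)
Step 4: +4 fires, +5 burnt (F count now 4)
Step 5: +1 fires, +4 burnt (F count now 1)
Step 6: +0 fires, +1 burnt (F count now 0)
Fire out after step 6
Initially T: 25, now '.': 35
Total burnt (originally-T cells now '.'): 24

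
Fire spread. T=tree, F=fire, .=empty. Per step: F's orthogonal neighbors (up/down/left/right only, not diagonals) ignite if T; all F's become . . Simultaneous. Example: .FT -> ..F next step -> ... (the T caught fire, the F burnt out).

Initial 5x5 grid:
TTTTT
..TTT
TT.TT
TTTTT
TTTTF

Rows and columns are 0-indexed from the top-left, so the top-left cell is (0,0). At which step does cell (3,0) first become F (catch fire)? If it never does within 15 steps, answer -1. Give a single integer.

Step 1: cell (3,0)='T' (+2 fires, +1 burnt)
Step 2: cell (3,0)='T' (+3 fires, +2 burnt)
Step 3: cell (3,0)='T' (+4 fires, +3 burnt)
Step 4: cell (3,0)='T' (+4 fires, +4 burnt)
Step 5: cell (3,0)='F' (+4 fires, +4 burnt)
  -> target ignites at step 5
Step 6: cell (3,0)='.' (+2 fires, +4 burnt)
Step 7: cell (3,0)='.' (+1 fires, +2 burnt)
Step 8: cell (3,0)='.' (+1 fires, +1 burnt)
Step 9: cell (3,0)='.' (+0 fires, +1 burnt)
  fire out at step 9

5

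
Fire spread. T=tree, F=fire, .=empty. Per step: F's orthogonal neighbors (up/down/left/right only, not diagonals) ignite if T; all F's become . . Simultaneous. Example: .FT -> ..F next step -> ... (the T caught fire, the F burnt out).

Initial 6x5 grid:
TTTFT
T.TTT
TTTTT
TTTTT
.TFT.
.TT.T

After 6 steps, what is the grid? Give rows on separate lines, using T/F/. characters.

Step 1: 7 trees catch fire, 2 burn out
  TTF.F
  T.TFT
  TTTTT
  TTFTT
  .F.F.
  .TF.T
Step 2: 8 trees catch fire, 7 burn out
  TF...
  T.F.F
  TTFFT
  TF.FT
  .....
  .F..T
Step 3: 5 trees catch fire, 8 burn out
  F....
  T....
  TF..F
  F...F
  .....
  ....T
Step 4: 2 trees catch fire, 5 burn out
  .....
  F....
  F....
  .....
  .....
  ....T
Step 5: 0 trees catch fire, 2 burn out
  .....
  .....
  .....
  .....
  .....
  ....T
Step 6: 0 trees catch fire, 0 burn out
  .....
  .....
  .....
  .....
  .....
  ....T

.....
.....
.....
.....
.....
....T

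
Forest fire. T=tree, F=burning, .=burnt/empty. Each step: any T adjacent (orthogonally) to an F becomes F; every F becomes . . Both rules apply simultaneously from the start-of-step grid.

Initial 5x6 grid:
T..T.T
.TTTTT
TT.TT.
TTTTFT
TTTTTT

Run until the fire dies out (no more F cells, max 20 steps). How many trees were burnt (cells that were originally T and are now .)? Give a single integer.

Step 1: +4 fires, +1 burnt (F count now 4)
Step 2: +5 fires, +4 burnt (F count now 5)
Step 3: +4 fires, +5 burnt (F count now 4)
Step 4: +6 fires, +4 burnt (F count now 6)
Step 5: +3 fires, +6 burnt (F count now 3)
Step 6: +0 fires, +3 burnt (F count now 0)
Fire out after step 6
Initially T: 23, now '.': 29
Total burnt (originally-T cells now '.'): 22

Answer: 22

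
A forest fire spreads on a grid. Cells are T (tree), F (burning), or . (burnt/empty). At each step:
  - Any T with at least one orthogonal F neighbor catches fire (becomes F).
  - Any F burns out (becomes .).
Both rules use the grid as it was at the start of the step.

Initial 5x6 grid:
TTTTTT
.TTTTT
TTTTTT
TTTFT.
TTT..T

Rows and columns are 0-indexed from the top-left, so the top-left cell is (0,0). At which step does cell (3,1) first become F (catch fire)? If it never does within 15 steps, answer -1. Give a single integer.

Step 1: cell (3,1)='T' (+3 fires, +1 burnt)
Step 2: cell (3,1)='F' (+5 fires, +3 burnt)
  -> target ignites at step 2
Step 3: cell (3,1)='.' (+7 fires, +5 burnt)
Step 4: cell (3,1)='.' (+6 fires, +7 burnt)
Step 5: cell (3,1)='.' (+2 fires, +6 burnt)
Step 6: cell (3,1)='.' (+1 fires, +2 burnt)
Step 7: cell (3,1)='.' (+0 fires, +1 burnt)
  fire out at step 7

2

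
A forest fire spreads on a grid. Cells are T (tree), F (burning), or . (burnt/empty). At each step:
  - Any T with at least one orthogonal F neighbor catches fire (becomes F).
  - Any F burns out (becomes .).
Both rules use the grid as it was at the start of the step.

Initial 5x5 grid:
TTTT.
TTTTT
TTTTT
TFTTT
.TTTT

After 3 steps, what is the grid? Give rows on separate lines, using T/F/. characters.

Step 1: 4 trees catch fire, 1 burn out
  TTTT.
  TTTTT
  TFTTT
  F.FTT
  .FTTT
Step 2: 5 trees catch fire, 4 burn out
  TTTT.
  TFTTT
  F.FTT
  ...FT
  ..FTT
Step 3: 6 trees catch fire, 5 burn out
  TFTT.
  F.FTT
  ...FT
  ....F
  ...FT

TFTT.
F.FTT
...FT
....F
...FT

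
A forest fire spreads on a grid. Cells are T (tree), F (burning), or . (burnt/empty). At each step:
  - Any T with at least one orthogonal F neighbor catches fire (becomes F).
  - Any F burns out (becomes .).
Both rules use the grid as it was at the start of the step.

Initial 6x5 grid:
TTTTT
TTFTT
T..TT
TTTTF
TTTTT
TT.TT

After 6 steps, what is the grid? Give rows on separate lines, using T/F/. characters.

Step 1: 6 trees catch fire, 2 burn out
  TTFTT
  TF.FT
  T..TF
  TTTF.
  TTTTF
  TT.TT
Step 2: 8 trees catch fire, 6 burn out
  TF.FT
  F...F
  T..F.
  TTF..
  TTTF.
  TT.TF
Step 3: 6 trees catch fire, 8 burn out
  F...F
  .....
  F....
  TF...
  TTF..
  TT.F.
Step 4: 2 trees catch fire, 6 burn out
  .....
  .....
  .....
  F....
  TF...
  TT...
Step 5: 2 trees catch fire, 2 burn out
  .....
  .....
  .....
  .....
  F....
  TF...
Step 6: 1 trees catch fire, 2 burn out
  .....
  .....
  .....
  .....
  .....
  F....

.....
.....
.....
.....
.....
F....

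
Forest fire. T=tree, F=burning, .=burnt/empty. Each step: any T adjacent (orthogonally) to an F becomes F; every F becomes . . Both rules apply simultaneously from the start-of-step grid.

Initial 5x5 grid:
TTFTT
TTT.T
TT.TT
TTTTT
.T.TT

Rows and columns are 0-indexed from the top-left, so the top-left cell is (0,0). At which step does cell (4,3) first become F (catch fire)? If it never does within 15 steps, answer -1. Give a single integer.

Step 1: cell (4,3)='T' (+3 fires, +1 burnt)
Step 2: cell (4,3)='T' (+3 fires, +3 burnt)
Step 3: cell (4,3)='T' (+3 fires, +3 burnt)
Step 4: cell (4,3)='T' (+3 fires, +3 burnt)
Step 5: cell (4,3)='T' (+5 fires, +3 burnt)
Step 6: cell (4,3)='T' (+2 fires, +5 burnt)
Step 7: cell (4,3)='F' (+1 fires, +2 burnt)
  -> target ignites at step 7
Step 8: cell (4,3)='.' (+0 fires, +1 burnt)
  fire out at step 8

7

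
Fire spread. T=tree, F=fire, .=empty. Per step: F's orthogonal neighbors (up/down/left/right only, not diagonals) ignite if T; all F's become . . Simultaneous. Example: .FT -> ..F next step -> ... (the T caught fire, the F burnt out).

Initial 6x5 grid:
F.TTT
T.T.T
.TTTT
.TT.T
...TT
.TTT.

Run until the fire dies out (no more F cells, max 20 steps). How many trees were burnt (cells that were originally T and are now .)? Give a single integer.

Step 1: +1 fires, +1 burnt (F count now 1)
Step 2: +0 fires, +1 burnt (F count now 0)
Fire out after step 2
Initially T: 18, now '.': 13
Total burnt (originally-T cells now '.'): 1

Answer: 1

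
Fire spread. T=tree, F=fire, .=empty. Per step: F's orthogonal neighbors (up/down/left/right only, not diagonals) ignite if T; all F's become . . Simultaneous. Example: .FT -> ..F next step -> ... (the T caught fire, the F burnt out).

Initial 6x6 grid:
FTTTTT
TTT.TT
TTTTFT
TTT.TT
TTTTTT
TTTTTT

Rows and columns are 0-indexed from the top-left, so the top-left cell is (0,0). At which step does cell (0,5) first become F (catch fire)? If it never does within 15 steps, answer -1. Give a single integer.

Step 1: cell (0,5)='T' (+6 fires, +2 burnt)
Step 2: cell (0,5)='T' (+8 fires, +6 burnt)
Step 3: cell (0,5)='F' (+9 fires, +8 burnt)
  -> target ignites at step 3
Step 4: cell (0,5)='.' (+5 fires, +9 burnt)
Step 5: cell (0,5)='.' (+3 fires, +5 burnt)
Step 6: cell (0,5)='.' (+1 fires, +3 burnt)
Step 7: cell (0,5)='.' (+0 fires, +1 burnt)
  fire out at step 7

3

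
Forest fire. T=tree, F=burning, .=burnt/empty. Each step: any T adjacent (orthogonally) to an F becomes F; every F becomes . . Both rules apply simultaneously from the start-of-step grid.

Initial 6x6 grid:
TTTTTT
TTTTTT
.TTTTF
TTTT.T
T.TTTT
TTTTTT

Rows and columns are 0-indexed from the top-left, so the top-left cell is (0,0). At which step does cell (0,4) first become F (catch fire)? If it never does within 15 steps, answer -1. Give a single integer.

Step 1: cell (0,4)='T' (+3 fires, +1 burnt)
Step 2: cell (0,4)='T' (+4 fires, +3 burnt)
Step 3: cell (0,4)='F' (+6 fires, +4 burnt)
  -> target ignites at step 3
Step 4: cell (0,4)='.' (+6 fires, +6 burnt)
Step 5: cell (0,4)='.' (+5 fires, +6 burnt)
Step 6: cell (0,4)='.' (+4 fires, +5 burnt)
Step 7: cell (0,4)='.' (+3 fires, +4 burnt)
Step 8: cell (0,4)='.' (+1 fires, +3 burnt)
Step 9: cell (0,4)='.' (+0 fires, +1 burnt)
  fire out at step 9

3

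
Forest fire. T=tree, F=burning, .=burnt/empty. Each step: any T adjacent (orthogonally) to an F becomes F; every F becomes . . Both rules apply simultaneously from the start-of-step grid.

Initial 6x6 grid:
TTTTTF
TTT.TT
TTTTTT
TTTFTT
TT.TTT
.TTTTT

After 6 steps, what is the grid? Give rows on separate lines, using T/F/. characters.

Step 1: 6 trees catch fire, 2 burn out
  TTTTF.
  TTT.TF
  TTTFTT
  TTF.FT
  TT.FTT
  .TTTTT
Step 2: 9 trees catch fire, 6 burn out
  TTTF..
  TTT.F.
  TTF.FF
  TF...F
  TT..FT
  .TTFTT
Step 3: 8 trees catch fire, 9 burn out
  TTF...
  TTF...
  TF....
  F.....
  TF...F
  .TF.FT
Step 4: 6 trees catch fire, 8 burn out
  TF....
  TF....
  F.....
  ......
  F.....
  .F...F
Step 5: 2 trees catch fire, 6 burn out
  F.....
  F.....
  ......
  ......
  ......
  ......
Step 6: 0 trees catch fire, 2 burn out
  ......
  ......
  ......
  ......
  ......
  ......

......
......
......
......
......
......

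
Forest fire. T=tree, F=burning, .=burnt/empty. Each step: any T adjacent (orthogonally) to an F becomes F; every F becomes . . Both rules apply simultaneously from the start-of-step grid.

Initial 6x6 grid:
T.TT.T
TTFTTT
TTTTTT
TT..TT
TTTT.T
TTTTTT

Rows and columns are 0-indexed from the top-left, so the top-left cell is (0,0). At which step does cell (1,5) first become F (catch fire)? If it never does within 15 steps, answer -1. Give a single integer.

Step 1: cell (1,5)='T' (+4 fires, +1 burnt)
Step 2: cell (1,5)='T' (+5 fires, +4 burnt)
Step 3: cell (1,5)='F' (+5 fires, +5 burnt)
  -> target ignites at step 3
Step 4: cell (1,5)='.' (+5 fires, +5 burnt)
Step 5: cell (1,5)='.' (+4 fires, +5 burnt)
Step 6: cell (1,5)='.' (+4 fires, +4 burnt)
Step 7: cell (1,5)='.' (+2 fires, +4 burnt)
Step 8: cell (1,5)='.' (+1 fires, +2 burnt)
Step 9: cell (1,5)='.' (+0 fires, +1 burnt)
  fire out at step 9

3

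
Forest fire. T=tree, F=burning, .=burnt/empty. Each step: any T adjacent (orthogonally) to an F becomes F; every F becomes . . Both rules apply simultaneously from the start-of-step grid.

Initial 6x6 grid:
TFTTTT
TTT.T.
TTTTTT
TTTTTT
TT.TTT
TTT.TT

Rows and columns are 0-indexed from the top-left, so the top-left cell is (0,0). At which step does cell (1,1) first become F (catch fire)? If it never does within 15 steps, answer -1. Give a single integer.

Step 1: cell (1,1)='F' (+3 fires, +1 burnt)
  -> target ignites at step 1
Step 2: cell (1,1)='.' (+4 fires, +3 burnt)
Step 3: cell (1,1)='.' (+4 fires, +4 burnt)
Step 4: cell (1,1)='.' (+6 fires, +4 burnt)
Step 5: cell (1,1)='.' (+4 fires, +6 burnt)
Step 6: cell (1,1)='.' (+5 fires, +4 burnt)
Step 7: cell (1,1)='.' (+2 fires, +5 burnt)
Step 8: cell (1,1)='.' (+2 fires, +2 burnt)
Step 9: cell (1,1)='.' (+1 fires, +2 burnt)
Step 10: cell (1,1)='.' (+0 fires, +1 burnt)
  fire out at step 10

1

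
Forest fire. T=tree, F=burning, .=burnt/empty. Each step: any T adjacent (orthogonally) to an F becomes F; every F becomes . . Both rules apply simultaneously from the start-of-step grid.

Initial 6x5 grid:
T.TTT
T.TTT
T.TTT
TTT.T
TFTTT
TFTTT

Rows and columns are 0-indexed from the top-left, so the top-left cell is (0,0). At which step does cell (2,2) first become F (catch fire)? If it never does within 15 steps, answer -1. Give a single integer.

Step 1: cell (2,2)='T' (+5 fires, +2 burnt)
Step 2: cell (2,2)='T' (+4 fires, +5 burnt)
Step 3: cell (2,2)='F' (+4 fires, +4 burnt)
  -> target ignites at step 3
Step 4: cell (2,2)='.' (+4 fires, +4 burnt)
Step 5: cell (2,2)='.' (+4 fires, +4 burnt)
Step 6: cell (2,2)='.' (+2 fires, +4 burnt)
Step 7: cell (2,2)='.' (+1 fires, +2 burnt)
Step 8: cell (2,2)='.' (+0 fires, +1 burnt)
  fire out at step 8

3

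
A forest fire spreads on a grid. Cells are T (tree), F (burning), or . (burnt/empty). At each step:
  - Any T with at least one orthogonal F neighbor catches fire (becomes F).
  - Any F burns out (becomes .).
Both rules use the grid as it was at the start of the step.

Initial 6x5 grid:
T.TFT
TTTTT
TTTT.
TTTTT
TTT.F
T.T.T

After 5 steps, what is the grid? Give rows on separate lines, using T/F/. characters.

Step 1: 5 trees catch fire, 2 burn out
  T.F.F
  TTTFT
  TTTT.
  TTTTF
  TTT..
  T.T.F
Step 2: 4 trees catch fire, 5 burn out
  T....
  TTF.F
  TTTF.
  TTTF.
  TTT..
  T.T..
Step 3: 3 trees catch fire, 4 burn out
  T....
  TF...
  TTF..
  TTF..
  TTT..
  T.T..
Step 4: 4 trees catch fire, 3 burn out
  T....
  F....
  TF...
  TF...
  TTF..
  T.T..
Step 5: 5 trees catch fire, 4 burn out
  F....
  .....
  F....
  F....
  TF...
  T.F..

F....
.....
F....
F....
TF...
T.F..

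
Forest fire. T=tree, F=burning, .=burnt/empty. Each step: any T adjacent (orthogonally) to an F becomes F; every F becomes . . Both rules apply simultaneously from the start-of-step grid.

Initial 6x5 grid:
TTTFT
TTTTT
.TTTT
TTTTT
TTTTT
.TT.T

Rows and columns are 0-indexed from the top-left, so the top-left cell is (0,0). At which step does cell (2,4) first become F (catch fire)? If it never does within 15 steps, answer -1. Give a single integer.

Step 1: cell (2,4)='T' (+3 fires, +1 burnt)
Step 2: cell (2,4)='T' (+4 fires, +3 burnt)
Step 3: cell (2,4)='F' (+5 fires, +4 burnt)
  -> target ignites at step 3
Step 4: cell (2,4)='.' (+5 fires, +5 burnt)
Step 5: cell (2,4)='.' (+3 fires, +5 burnt)
Step 6: cell (2,4)='.' (+4 fires, +3 burnt)
Step 7: cell (2,4)='.' (+2 fires, +4 burnt)
Step 8: cell (2,4)='.' (+0 fires, +2 burnt)
  fire out at step 8

3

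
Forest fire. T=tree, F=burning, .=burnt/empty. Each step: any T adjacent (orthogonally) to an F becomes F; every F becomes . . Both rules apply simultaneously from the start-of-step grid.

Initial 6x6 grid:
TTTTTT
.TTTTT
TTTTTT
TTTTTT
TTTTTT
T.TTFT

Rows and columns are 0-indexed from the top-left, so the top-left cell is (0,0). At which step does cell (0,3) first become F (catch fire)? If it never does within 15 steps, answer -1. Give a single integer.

Step 1: cell (0,3)='T' (+3 fires, +1 burnt)
Step 2: cell (0,3)='T' (+4 fires, +3 burnt)
Step 3: cell (0,3)='T' (+4 fires, +4 burnt)
Step 4: cell (0,3)='T' (+5 fires, +4 burnt)
Step 5: cell (0,3)='T' (+6 fires, +5 burnt)
Step 6: cell (0,3)='F' (+6 fires, +6 burnt)
  -> target ignites at step 6
Step 7: cell (0,3)='.' (+3 fires, +6 burnt)
Step 8: cell (0,3)='.' (+1 fires, +3 burnt)
Step 9: cell (0,3)='.' (+1 fires, +1 burnt)
Step 10: cell (0,3)='.' (+0 fires, +1 burnt)
  fire out at step 10

6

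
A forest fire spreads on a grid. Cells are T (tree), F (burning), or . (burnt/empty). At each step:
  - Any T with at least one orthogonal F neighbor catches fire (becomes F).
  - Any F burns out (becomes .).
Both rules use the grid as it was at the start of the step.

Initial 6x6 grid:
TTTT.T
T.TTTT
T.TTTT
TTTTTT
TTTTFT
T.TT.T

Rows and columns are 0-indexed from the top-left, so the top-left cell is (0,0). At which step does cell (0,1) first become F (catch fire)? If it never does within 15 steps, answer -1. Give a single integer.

Step 1: cell (0,1)='T' (+3 fires, +1 burnt)
Step 2: cell (0,1)='T' (+6 fires, +3 burnt)
Step 3: cell (0,1)='T' (+6 fires, +6 burnt)
Step 4: cell (0,1)='T' (+5 fires, +6 burnt)
Step 5: cell (0,1)='T' (+5 fires, +5 burnt)
Step 6: cell (0,1)='T' (+2 fires, +5 burnt)
Step 7: cell (0,1)='F' (+2 fires, +2 burnt)
  -> target ignites at step 7
Step 8: cell (0,1)='.' (+1 fires, +2 burnt)
Step 9: cell (0,1)='.' (+0 fires, +1 burnt)
  fire out at step 9

7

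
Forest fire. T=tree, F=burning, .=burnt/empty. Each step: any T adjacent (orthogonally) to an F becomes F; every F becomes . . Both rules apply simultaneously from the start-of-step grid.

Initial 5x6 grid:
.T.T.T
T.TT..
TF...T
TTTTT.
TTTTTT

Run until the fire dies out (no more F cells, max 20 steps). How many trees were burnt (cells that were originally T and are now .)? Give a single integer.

Step 1: +2 fires, +1 burnt (F count now 2)
Step 2: +4 fires, +2 burnt (F count now 4)
Step 3: +3 fires, +4 burnt (F count now 3)
Step 4: +2 fires, +3 burnt (F count now 2)
Step 5: +1 fires, +2 burnt (F count now 1)
Step 6: +1 fires, +1 burnt (F count now 1)
Step 7: +0 fires, +1 burnt (F count now 0)
Fire out after step 7
Initially T: 19, now '.': 24
Total burnt (originally-T cells now '.'): 13

Answer: 13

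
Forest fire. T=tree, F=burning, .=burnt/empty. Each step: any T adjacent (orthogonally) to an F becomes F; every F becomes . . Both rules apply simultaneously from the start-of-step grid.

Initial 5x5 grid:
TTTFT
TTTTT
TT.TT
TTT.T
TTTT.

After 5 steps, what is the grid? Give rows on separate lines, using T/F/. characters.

Step 1: 3 trees catch fire, 1 burn out
  TTF.F
  TTTFT
  TT.TT
  TTT.T
  TTTT.
Step 2: 4 trees catch fire, 3 burn out
  TF...
  TTF.F
  TT.FT
  TTT.T
  TTTT.
Step 3: 3 trees catch fire, 4 burn out
  F....
  TF...
  TT..F
  TTT.T
  TTTT.
Step 4: 3 trees catch fire, 3 burn out
  .....
  F....
  TF...
  TTT.F
  TTTT.
Step 5: 2 trees catch fire, 3 burn out
  .....
  .....
  F....
  TFT..
  TTTT.

.....
.....
F....
TFT..
TTTT.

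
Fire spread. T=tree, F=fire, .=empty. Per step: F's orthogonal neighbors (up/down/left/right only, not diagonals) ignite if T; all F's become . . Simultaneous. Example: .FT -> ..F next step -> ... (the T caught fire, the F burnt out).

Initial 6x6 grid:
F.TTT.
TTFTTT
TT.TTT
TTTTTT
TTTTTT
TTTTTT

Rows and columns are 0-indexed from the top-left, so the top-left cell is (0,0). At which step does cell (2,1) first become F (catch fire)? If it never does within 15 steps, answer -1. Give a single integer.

Step 1: cell (2,1)='T' (+4 fires, +2 burnt)
Step 2: cell (2,1)='F' (+5 fires, +4 burnt)
  -> target ignites at step 2
Step 3: cell (2,1)='.' (+6 fires, +5 burnt)
Step 4: cell (2,1)='.' (+6 fires, +6 burnt)
Step 5: cell (2,1)='.' (+6 fires, +6 burnt)
Step 6: cell (2,1)='.' (+3 fires, +6 burnt)
Step 7: cell (2,1)='.' (+1 fires, +3 burnt)
Step 8: cell (2,1)='.' (+0 fires, +1 burnt)
  fire out at step 8

2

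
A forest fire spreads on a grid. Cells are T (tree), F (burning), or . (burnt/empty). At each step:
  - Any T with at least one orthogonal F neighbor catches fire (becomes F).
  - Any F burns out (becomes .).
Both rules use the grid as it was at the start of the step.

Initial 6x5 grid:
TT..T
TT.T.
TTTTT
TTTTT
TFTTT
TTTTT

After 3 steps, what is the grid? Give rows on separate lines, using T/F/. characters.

Step 1: 4 trees catch fire, 1 burn out
  TT..T
  TT.T.
  TTTTT
  TFTTT
  F.FTT
  TFTTT
Step 2: 6 trees catch fire, 4 burn out
  TT..T
  TT.T.
  TFTTT
  F.FTT
  ...FT
  F.FTT
Step 3: 6 trees catch fire, 6 burn out
  TT..T
  TF.T.
  F.FTT
  ...FT
  ....F
  ...FT

TT..T
TF.T.
F.FTT
...FT
....F
...FT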